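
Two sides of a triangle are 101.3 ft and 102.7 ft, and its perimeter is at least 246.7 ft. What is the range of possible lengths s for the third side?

Triangle inequality alone gives 1.4 < s < 204.0.
The perimeter condition gives s ≥ 246.7 − 101.3 − 102.7 = 42.7.
Intersecting the two: 42.7 ≤ s < 204.0.

42.7 ≤ s < 204.0 ft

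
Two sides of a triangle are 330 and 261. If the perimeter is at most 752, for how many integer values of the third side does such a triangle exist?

92

Triangle inequality: 69 < x < 591. Perimeter ≤ 752 gives x ≤ 752 − 330 − 261 = 161.
So 69 < x ≤ 161; integers 70 through 161: 92 values.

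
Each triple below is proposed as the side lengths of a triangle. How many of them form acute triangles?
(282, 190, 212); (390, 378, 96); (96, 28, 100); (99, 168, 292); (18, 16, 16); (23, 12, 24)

(282,190,212): 190²+212² = 81044 > 79524 = 282² → acute
(390,378,96): 96²+378² = 152100 = 390² → right
(96,28,100): 28²+96² = 10000 = 100² → right
(99,168,292): 99+168 ≤ 292, not a triangle
(18,16,16): 16²+16² = 512 > 324 = 18² → acute
(23,12,24): 12²+23² = 673 > 576 = 24² → acute
3 of the 6 are acute.

3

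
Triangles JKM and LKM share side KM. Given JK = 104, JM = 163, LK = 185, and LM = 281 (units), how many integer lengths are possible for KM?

From triangle JKM: 59 < KM < 267.
From triangle LKM: 96 < KM < 466.
Intersection: 96 < KM < 267, so integers 97 through 266: 170 values.

170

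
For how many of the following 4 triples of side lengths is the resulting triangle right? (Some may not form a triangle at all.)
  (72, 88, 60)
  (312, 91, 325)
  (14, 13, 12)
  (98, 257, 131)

(72,88,60): 60²+72² = 8784 > 7744 = 88² → acute
(312,91,325): 91²+312² = 105625 = 325² → right
(14,13,12): 12²+13² = 313 > 196 = 14² → acute
(98,257,131): 98+131 ≤ 257, not a triangle
1 of the 4 is right.

1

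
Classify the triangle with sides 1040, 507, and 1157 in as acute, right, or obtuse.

Compare the square of the longest side to the sum of squares of the other two: 507² + 1040² = 1338649 = 1157².

right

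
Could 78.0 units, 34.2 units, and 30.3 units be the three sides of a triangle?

The longest side is 78.0, but the other two sum to only 64.5.
64.5 < 78.0, so the triangle inequality fails.

No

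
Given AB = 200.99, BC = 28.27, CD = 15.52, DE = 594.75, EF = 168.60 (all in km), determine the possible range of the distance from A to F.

The maximum is all hops collinear in one direction: 200.99 + 28.27 + 15.52 + 594.75 + 168.60 = 1008.13.
The longest hop is 594.75; the others sum to 413.38. Folding the others back against it leaves at least 594.75 − 413.38 = 181.37.

181.37 ≤ AF ≤ 1008.13 km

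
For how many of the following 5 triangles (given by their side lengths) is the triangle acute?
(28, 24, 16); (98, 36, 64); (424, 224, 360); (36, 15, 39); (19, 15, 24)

2

(28,24,16): 16²+24² = 832 > 784 = 28² → acute
(98,36,64): 36²+64² = 5392 < 9604 = 98² → obtuse
(424,224,360): 224²+360² = 179776 = 424² → right
(36,15,39): 15²+36² = 1521 = 39² → right
(19,15,24): 15²+19² = 586 > 576 = 24² → acute
2 of the 5 are acute.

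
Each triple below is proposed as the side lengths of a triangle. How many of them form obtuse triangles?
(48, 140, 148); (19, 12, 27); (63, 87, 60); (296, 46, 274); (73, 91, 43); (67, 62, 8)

(48,140,148): 48²+140² = 21904 = 148² → right
(19,12,27): 12²+19² = 505 < 729 = 27² → obtuse
(63,87,60): 60²+63² = 7569 = 87² → right
(296,46,274): 46²+274² = 77192 < 87616 = 296² → obtuse
(73,91,43): 43²+73² = 7178 < 8281 = 91² → obtuse
(67,62,8): 8²+62² = 3908 < 4489 = 67² → obtuse
4 of the 6 are obtuse.

4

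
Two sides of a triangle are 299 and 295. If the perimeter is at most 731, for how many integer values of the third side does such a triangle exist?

133

Triangle inequality: 4 < x < 594. Perimeter ≤ 731 gives x ≤ 731 − 299 − 295 = 137.
So 4 < x ≤ 137; integers 5 through 137: 133 values.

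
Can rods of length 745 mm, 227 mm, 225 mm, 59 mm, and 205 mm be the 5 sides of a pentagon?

For a pentagon, each side must be shorter than the sum of the others.
Here the longest side is 745, but the remaining 4 sides sum to only 716.

No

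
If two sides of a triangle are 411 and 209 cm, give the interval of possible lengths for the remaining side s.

By the triangle inequality, s must be less than 411 + 209 = 620 and greater than |411 − 209| = 202.

202 < s < 620 (cm)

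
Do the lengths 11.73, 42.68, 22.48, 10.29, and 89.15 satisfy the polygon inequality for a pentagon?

For a pentagon, each side must be shorter than the sum of the others.
Here the longest side is 89.15, but the remaining 4 sides sum to only 87.18.

No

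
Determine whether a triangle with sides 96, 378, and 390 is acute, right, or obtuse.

Compare the square of the longest side to the sum of squares of the other two: 96² + 378² = 152100 = 390².

right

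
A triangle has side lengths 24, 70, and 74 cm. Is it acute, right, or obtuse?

right

Compare the square of the longest side to the sum of squares of the other two: 24² + 70² = 5476 = 74².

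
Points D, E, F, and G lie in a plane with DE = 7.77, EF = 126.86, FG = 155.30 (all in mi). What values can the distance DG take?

20.67 ≤ DG ≤ 289.93 mi

The maximum is all hops collinear in one direction: 7.77 + 126.86 + 155.30 = 289.93.
The longest hop is 155.30; the others sum to 134.63. Folding the others back against it leaves at least 155.30 − 134.63 = 20.67.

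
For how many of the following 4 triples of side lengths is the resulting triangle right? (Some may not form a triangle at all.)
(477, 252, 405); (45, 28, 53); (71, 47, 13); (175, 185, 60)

3

(477,252,405): 252²+405² = 227529 = 477² → right
(45,28,53): 28²+45² = 2809 = 53² → right
(71,47,13): 13+47 ≤ 71, not a triangle
(175,185,60): 60²+175² = 34225 = 185² → right
3 of the 4 are right.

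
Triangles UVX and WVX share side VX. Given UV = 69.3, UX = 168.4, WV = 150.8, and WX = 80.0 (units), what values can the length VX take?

99.1 < VX < 230.8

From triangle UVX: |69.3 − 168.4| < VX < 69.3 + 168.4, i.e. 99.1 < VX < 237.7.
From triangle WVX: 70.8 < VX < 230.8.
Both must hold, so VX lies in the intersection.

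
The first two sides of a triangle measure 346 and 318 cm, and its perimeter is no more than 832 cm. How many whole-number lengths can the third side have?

140

Triangle inequality: 28 < x < 664. Perimeter ≤ 832 gives x ≤ 832 − 346 − 318 = 168.
So 28 < x ≤ 168; integers 29 through 168: 140 values.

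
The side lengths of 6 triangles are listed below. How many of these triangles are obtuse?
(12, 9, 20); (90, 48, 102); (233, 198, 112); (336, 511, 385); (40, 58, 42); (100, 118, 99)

(12,9,20): 9²+12² = 225 < 400 = 20² → obtuse
(90,48,102): 48²+90² = 10404 = 102² → right
(233,198,112): 112²+198² = 51748 < 54289 = 233² → obtuse
(336,511,385): 336²+385² = 261121 = 511² → right
(40,58,42): 40²+42² = 3364 = 58² → right
(100,118,99): 99²+100² = 19801 > 13924 = 118² → acute
2 of the 6 are obtuse.

2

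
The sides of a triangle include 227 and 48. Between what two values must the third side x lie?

By the triangle inequality, x must be less than 227 + 48 = 275 and greater than |227 − 48| = 179.

179 < x < 275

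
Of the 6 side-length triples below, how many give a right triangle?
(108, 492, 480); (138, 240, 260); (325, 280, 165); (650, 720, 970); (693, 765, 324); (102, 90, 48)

(108,492,480): 108²+480² = 242064 = 492² → right
(138,240,260): 138²+240² = 76644 > 67600 = 260² → acute
(325,280,165): 165²+280² = 105625 = 325² → right
(650,720,970): 650²+720² = 940900 = 970² → right
(693,765,324): 324²+693² = 585225 = 765² → right
(102,90,48): 48²+90² = 10404 = 102² → right
5 of the 6 are right.

5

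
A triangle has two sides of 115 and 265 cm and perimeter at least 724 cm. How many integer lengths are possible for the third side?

36

Triangle inequality: 150 < x < 380. Perimeter ≥ 724 gives x ≥ 724 − 115 − 265 = 344.
So 344 ≤ x < 380; integers 344 through 379: 36 values.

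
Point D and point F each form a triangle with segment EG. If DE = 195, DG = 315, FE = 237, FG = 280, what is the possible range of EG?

120 < EG < 510

From triangle DEG: |195 − 315| < EG < 195 + 315, i.e. 120 < EG < 510.
From triangle FEG: 43 < EG < 517.
Both must hold, so EG lies in the intersection.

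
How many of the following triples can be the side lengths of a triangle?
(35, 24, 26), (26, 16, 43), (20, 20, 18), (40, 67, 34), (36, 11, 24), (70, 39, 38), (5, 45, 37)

4

(24,26,35): 24+26 > 35 → valid
(16,26,43): 16+26 ≤ 43 → not valid
(18,20,20): 18+20 > 20 → valid
(34,40,67): 34+40 > 67 → valid
(11,24,36): 11+24 ≤ 36 → not valid
(38,39,70): 38+39 > 70 → valid
(5,37,45): 5+37 ≤ 45 → not valid
4 of the 7 triples form a triangle.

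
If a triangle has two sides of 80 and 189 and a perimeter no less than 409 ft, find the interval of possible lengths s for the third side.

140 ≤ s < 269

Triangle inequality alone gives 109 < s < 269.
The perimeter condition gives s ≥ 409 − 80 − 189 = 140.
Intersecting the two: 140 ≤ s < 269.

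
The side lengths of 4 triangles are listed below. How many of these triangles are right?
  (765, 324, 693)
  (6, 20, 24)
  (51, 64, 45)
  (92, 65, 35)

1

(765,324,693): 324²+693² = 585225 = 765² → right
(6,20,24): 6²+20² = 436 < 576 = 24² → obtuse
(51,64,45): 45²+51² = 4626 > 4096 = 64² → acute
(92,65,35): 35²+65² = 5450 < 8464 = 92² → obtuse
1 of the 4 is right.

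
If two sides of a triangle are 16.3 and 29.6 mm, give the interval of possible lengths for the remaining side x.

By the triangle inequality, x must be less than 16.3 + 29.6 = 45.9 and greater than |16.3 − 29.6| = 13.3.

13.3 < x < 45.9 (mm)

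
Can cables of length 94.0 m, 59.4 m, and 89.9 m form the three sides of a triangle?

Yes

The longest side is 94.0, and the other two sum to 149.3.
Since 149.3 > 94.0, the triangle inequality holds.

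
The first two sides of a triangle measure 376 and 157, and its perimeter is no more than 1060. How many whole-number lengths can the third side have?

Triangle inequality: 219 < x < 533. Perimeter ≤ 1060 gives x ≤ 1060 − 376 − 157 = 527.
So 219 < x ≤ 527; integers 220 through 527: 308 values.

308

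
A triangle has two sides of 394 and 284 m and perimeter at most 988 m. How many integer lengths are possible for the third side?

Triangle inequality: 110 < x < 678. Perimeter ≤ 988 gives x ≤ 988 − 394 − 284 = 310.
So 110 < x ≤ 310; integers 111 through 310: 200 values.

200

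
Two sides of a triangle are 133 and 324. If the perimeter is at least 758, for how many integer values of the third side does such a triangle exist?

156

Triangle inequality: 191 < x < 457. Perimeter ≥ 758 gives x ≥ 758 − 133 − 324 = 301.
So 301 ≤ x < 457; integers 301 through 456: 156 values.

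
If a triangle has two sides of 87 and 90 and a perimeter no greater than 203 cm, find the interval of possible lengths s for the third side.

3 < s ≤ 26

Triangle inequality alone gives 3 < s < 177.
The perimeter condition gives s ≤ 203 − 87 − 90 = 26.
Intersecting the two: 3 < s ≤ 26.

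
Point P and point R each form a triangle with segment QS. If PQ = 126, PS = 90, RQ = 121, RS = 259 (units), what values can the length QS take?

From triangle PQS: |126 − 90| < QS < 126 + 90, i.e. 36 < QS < 216.
From triangle RQS: 138 < QS < 380.
Both must hold, so QS lies in the intersection.

138 < QS < 216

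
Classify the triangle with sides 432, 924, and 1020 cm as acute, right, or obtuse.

right

Compare the square of the longest side to the sum of squares of the other two: 432² + 924² = 1040400 = 1020².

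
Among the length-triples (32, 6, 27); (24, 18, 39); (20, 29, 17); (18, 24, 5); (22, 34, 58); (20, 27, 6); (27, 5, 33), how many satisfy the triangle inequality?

(6,27,32): 6+27 > 32 → valid
(18,24,39): 18+24 > 39 → valid
(17,20,29): 17+20 > 29 → valid
(5,18,24): 5+18 ≤ 24 → not valid
(22,34,58): 22+34 ≤ 58 → not valid
(6,20,27): 6+20 ≤ 27 → not valid
(5,27,33): 5+27 ≤ 33 → not valid
3 of the 7 triples form a triangle.

3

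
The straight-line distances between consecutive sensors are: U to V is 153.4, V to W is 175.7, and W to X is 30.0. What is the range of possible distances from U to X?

0 ≤ UX ≤ 359.1

The maximum is all hops collinear in one direction: 153.4 + 175.7 + 30.0 = 359.1.
The longest hop is 175.7; the others sum to 183.4. Since 175.7 ≤ 183.4, the path can fold back on itself completely, so the minimum distance is 0.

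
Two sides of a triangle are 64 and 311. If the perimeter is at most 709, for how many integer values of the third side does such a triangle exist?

Triangle inequality: 247 < x < 375. Perimeter ≤ 709 gives x ≤ 709 − 64 − 311 = 334.
So 247 < x ≤ 334; integers 248 through 334: 87 values.

87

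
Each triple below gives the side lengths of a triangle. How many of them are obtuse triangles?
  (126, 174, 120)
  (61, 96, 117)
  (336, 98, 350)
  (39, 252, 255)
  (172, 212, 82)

2

(126,174,120): 120²+126² = 30276 = 174² → right
(61,96,117): 61²+96² = 12937 < 13689 = 117² → obtuse
(336,98,350): 98²+336² = 122500 = 350² → right
(39,252,255): 39²+252² = 65025 = 255² → right
(172,212,82): 82²+172² = 36308 < 44944 = 212² → obtuse
2 of the 5 are obtuse.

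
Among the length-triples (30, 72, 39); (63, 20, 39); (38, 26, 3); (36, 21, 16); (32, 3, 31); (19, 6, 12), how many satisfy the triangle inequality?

(30,39,72): 30+39 ≤ 72 → not valid
(20,39,63): 20+39 ≤ 63 → not valid
(3,26,38): 3+26 ≤ 38 → not valid
(16,21,36): 16+21 > 36 → valid
(3,31,32): 3+31 > 32 → valid
(6,12,19): 6+12 ≤ 19 → not valid
2 of the 6 triples form a triangle.

2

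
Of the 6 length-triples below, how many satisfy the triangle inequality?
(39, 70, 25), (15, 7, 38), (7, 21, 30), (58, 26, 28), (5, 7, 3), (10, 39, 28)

(25,39,70): 25+39 ≤ 70 → not valid
(7,15,38): 7+15 ≤ 38 → not valid
(7,21,30): 7+21 ≤ 30 → not valid
(26,28,58): 26+28 ≤ 58 → not valid
(3,5,7): 3+5 > 7 → valid
(10,28,39): 10+28 ≤ 39 → not valid
1 of the 6 triples forms a triangle.

1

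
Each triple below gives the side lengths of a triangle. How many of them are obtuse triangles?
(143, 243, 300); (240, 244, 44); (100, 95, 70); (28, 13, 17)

2

(143,243,300): 143²+243² = 79498 < 90000 = 300² → obtuse
(240,244,44): 44²+240² = 59536 = 244² → right
(100,95,70): 70²+95² = 13925 > 10000 = 100² → acute
(28,13,17): 13²+17² = 458 < 784 = 28² → obtuse
2 of the 4 are obtuse.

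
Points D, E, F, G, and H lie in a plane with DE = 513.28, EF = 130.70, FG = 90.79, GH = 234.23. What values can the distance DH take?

The maximum is all hops collinear in one direction: 513.28 + 130.70 + 90.79 + 234.23 = 969.00.
The longest hop is 513.28; the others sum to 455.72. Folding the others back against it leaves at least 513.28 − 455.72 = 57.56.

57.56 ≤ DH ≤ 969.00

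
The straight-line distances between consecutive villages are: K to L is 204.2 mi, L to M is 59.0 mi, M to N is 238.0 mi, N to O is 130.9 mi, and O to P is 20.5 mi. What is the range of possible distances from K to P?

The maximum is all hops collinear in one direction: 204.2 + 59.0 + 238.0 + 130.9 + 20.5 = 652.6.
The longest hop is 238.0; the others sum to 414.6. Since 238.0 ≤ 414.6, the path can fold back on itself completely, so the minimum distance is 0.

0 ≤ KP ≤ 652.6 mi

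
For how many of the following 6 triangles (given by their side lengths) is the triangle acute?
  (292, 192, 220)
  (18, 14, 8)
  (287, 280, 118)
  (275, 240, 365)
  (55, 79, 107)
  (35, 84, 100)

1

(292,192,220): 192²+220² = 85264 = 292² → right
(18,14,8): 8²+14² = 260 < 324 = 18² → obtuse
(287,280,118): 118²+280² = 92324 > 82369 = 287² → acute
(275,240,365): 240²+275² = 133225 = 365² → right
(55,79,107): 55²+79² = 9266 < 11449 = 107² → obtuse
(35,84,100): 35²+84² = 8281 < 10000 = 100² → obtuse
1 of the 6 is acute.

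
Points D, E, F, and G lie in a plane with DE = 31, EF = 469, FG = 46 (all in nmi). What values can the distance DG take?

The maximum is all hops collinear in one direction: 31 + 469 + 46 = 546.
The longest hop is 469; the others sum to 77. Folding the others back against it leaves at least 469 − 77 = 392.

392 ≤ DG ≤ 546 nmi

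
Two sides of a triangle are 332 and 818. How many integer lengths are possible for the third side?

The third side lies in the open interval (486, 1150).
Integers from 487 to 1149 inclusive: 1149 − 487 + 1 = 663.

663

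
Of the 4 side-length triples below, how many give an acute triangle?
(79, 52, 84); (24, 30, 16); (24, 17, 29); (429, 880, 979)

2

(79,52,84): 52²+79² = 8945 > 7056 = 84² → acute
(24,30,16): 16²+24² = 832 < 900 = 30² → obtuse
(24,17,29): 17²+24² = 865 > 841 = 29² → acute
(429,880,979): 429²+880² = 958441 = 979² → right
2 of the 4 are acute.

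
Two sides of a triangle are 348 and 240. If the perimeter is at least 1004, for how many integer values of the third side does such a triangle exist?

172

Triangle inequality: 108 < x < 588. Perimeter ≥ 1004 gives x ≥ 1004 − 348 − 240 = 416.
So 416 ≤ x < 588; integers 416 through 587: 172 values.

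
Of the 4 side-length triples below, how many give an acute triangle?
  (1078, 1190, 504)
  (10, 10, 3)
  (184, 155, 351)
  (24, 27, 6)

1

(1078,1190,504): 504²+1078² = 1416100 = 1190² → right
(10,10,3): 3²+10² = 109 > 100 = 10² → acute
(184,155,351): 155+184 ≤ 351, not a triangle
(24,27,6): 6²+24² = 612 < 729 = 27² → obtuse
1 of the 4 is acute.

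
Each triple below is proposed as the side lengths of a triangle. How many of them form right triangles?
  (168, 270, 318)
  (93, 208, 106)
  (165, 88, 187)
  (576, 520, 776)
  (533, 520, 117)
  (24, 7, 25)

(168,270,318): 168²+270² = 101124 = 318² → right
(93,208,106): 93+106 ≤ 208, not a triangle
(165,88,187): 88²+165² = 34969 = 187² → right
(576,520,776): 520²+576² = 602176 = 776² → right
(533,520,117): 117²+520² = 284089 = 533² → right
(24,7,25): 7²+24² = 625 = 25² → right
5 of the 6 are right.

5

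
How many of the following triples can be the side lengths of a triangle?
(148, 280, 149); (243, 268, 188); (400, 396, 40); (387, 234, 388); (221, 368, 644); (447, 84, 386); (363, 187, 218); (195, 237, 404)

7

(148,149,280): 148+149 > 280 → valid
(188,243,268): 188+243 > 268 → valid
(40,396,400): 40+396 > 400 → valid
(234,387,388): 234+387 > 388 → valid
(221,368,644): 221+368 ≤ 644 → not valid
(84,386,447): 84+386 > 447 → valid
(187,218,363): 187+218 > 363 → valid
(195,237,404): 195+237 > 404 → valid
7 of the 8 triples form a triangle.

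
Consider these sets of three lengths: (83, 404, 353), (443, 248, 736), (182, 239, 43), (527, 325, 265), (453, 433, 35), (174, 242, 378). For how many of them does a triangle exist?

(83,353,404): 83+353 > 404 → valid
(248,443,736): 248+443 ≤ 736 → not valid
(43,182,239): 43+182 ≤ 239 → not valid
(265,325,527): 265+325 > 527 → valid
(35,433,453): 35+433 > 453 → valid
(174,242,378): 174+242 > 378 → valid
4 of the 6 triples form a triangle.

4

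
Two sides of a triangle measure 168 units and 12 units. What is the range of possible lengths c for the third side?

By the triangle inequality, c must be less than 168 + 12 = 180 and greater than |168 − 12| = 156.

156 < c < 180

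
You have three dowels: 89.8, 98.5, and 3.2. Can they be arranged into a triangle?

The longest side is 98.5, but the other two sum to only 93.0.
93.0 < 98.5, so the triangle inequality fails.

No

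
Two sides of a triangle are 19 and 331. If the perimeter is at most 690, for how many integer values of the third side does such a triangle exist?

Triangle inequality: 312 < x < 350. Perimeter ≤ 690 gives x ≤ 690 − 19 − 331 = 340.
So 312 < x ≤ 340; integers 313 through 340: 28 values.

28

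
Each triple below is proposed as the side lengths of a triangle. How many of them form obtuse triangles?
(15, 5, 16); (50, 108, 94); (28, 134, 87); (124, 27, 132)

3

(15,5,16): 5²+15² = 250 < 256 = 16² → obtuse
(50,108,94): 50²+94² = 11336 < 11664 = 108² → obtuse
(28,134,87): 28+87 ≤ 134, not a triangle
(124,27,132): 27²+124² = 16105 < 17424 = 132² → obtuse
3 of the 4 are obtuse.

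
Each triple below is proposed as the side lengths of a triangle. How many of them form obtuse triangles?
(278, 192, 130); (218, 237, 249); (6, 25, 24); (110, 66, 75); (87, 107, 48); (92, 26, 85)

5

(278,192,130): 130²+192² = 53764 < 77284 = 278² → obtuse
(218,237,249): 218²+237² = 103693 > 62001 = 249² → acute
(6,25,24): 6²+24² = 612 < 625 = 25² → obtuse
(110,66,75): 66²+75² = 9981 < 12100 = 110² → obtuse
(87,107,48): 48²+87² = 9873 < 11449 = 107² → obtuse
(92,26,85): 26²+85² = 7901 < 8464 = 92² → obtuse
5 of the 6 are obtuse.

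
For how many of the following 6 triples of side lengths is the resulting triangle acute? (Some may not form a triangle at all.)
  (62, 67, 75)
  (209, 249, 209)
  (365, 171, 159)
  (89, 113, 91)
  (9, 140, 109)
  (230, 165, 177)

4

(62,67,75): 62²+67² = 8333 > 5625 = 75² → acute
(209,249,209): 209²+209² = 87362 > 62001 = 249² → acute
(365,171,159): 159+171 ≤ 365, not a triangle
(89,113,91): 89²+91² = 16202 > 12769 = 113² → acute
(9,140,109): 9+109 ≤ 140, not a triangle
(230,165,177): 165²+177² = 58554 > 52900 = 230² → acute
4 of the 6 are acute.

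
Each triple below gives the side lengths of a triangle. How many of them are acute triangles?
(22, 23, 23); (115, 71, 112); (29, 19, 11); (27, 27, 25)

(22,23,23): 22²+23² = 1013 > 529 = 23² → acute
(115,71,112): 71²+112² = 17585 > 13225 = 115² → acute
(29,19,11): 11²+19² = 482 < 841 = 29² → obtuse
(27,27,25): 25²+27² = 1354 > 729 = 27² → acute
3 of the 4 are acute.

3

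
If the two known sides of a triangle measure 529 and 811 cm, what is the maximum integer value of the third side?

1339

The third side must be strictly less than 529 + 811 = 1340.
The largest integer below 1340 is 1339.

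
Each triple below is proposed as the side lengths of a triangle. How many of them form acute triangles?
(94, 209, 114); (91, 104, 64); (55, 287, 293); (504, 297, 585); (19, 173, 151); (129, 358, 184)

(94,209,114): 94+114 ≤ 209, not a triangle
(91,104,64): 64²+91² = 12377 > 10816 = 104² → acute
(55,287,293): 55²+287² = 85394 < 85849 = 293² → obtuse
(504,297,585): 297²+504² = 342225 = 585² → right
(19,173,151): 19+151 ≤ 173, not a triangle
(129,358,184): 129+184 ≤ 358, not a triangle
1 of the 6 is acute.

1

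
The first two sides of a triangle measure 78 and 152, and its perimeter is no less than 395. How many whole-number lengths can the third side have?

Triangle inequality: 74 < x < 230. Perimeter ≥ 395 gives x ≥ 395 − 78 − 152 = 165.
So 165 ≤ x < 230; integers 165 through 229: 65 values.

65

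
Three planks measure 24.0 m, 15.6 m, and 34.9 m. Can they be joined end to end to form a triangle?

Yes

The longest side is 34.9, and the other two sum to 39.6.
Since 39.6 > 34.9, the triangle inequality holds.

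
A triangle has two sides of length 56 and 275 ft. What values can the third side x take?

219 < x < 331

By the triangle inequality, x must be less than 56 + 275 = 331 and greater than |56 − 275| = 219.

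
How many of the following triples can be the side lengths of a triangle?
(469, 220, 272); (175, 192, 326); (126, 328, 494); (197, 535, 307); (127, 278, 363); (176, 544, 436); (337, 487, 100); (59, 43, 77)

5

(220,272,469): 220+272 > 469 → valid
(175,192,326): 175+192 > 326 → valid
(126,328,494): 126+328 ≤ 494 → not valid
(197,307,535): 197+307 ≤ 535 → not valid
(127,278,363): 127+278 > 363 → valid
(176,436,544): 176+436 > 544 → valid
(100,337,487): 100+337 ≤ 487 → not valid
(43,59,77): 43+59 > 77 → valid
5 of the 8 triples form a triangle.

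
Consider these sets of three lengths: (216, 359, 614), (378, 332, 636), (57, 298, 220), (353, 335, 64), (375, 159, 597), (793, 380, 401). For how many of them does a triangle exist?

2

(216,359,614): 216+359 ≤ 614 → not valid
(332,378,636): 332+378 > 636 → valid
(57,220,298): 57+220 ≤ 298 → not valid
(64,335,353): 64+335 > 353 → valid
(159,375,597): 159+375 ≤ 597 → not valid
(380,401,793): 380+401 ≤ 793 → not valid
2 of the 6 triples form a triangle.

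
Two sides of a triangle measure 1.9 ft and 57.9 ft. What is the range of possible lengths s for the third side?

56.0 < s < 59.8

By the triangle inequality, s must be less than 1.9 + 57.9 = 59.8 and greater than |1.9 − 57.9| = 56.0.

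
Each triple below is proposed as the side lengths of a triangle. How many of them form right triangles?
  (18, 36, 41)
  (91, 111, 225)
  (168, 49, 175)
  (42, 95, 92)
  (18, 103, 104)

(18,36,41): 18²+36² = 1620 < 1681 = 41² → obtuse
(91,111,225): 91+111 ≤ 225, not a triangle
(168,49,175): 49²+168² = 30625 = 175² → right
(42,95,92): 42²+92² = 10228 > 9025 = 95² → acute
(18,103,104): 18²+103² = 10933 > 10816 = 104² → acute
1 of the 5 is right.

1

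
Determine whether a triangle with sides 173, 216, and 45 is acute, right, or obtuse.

Compare the square of the longest side to the sum of squares of the other two: 45² + 173² = 31954 < 46656 = 216².

obtuse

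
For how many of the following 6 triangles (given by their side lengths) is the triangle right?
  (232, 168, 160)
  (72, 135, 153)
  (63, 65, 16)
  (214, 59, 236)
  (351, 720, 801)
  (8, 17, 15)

5

(232,168,160): 160²+168² = 53824 = 232² → right
(72,135,153): 72²+135² = 23409 = 153² → right
(63,65,16): 16²+63² = 4225 = 65² → right
(214,59,236): 59²+214² = 49277 < 55696 = 236² → obtuse
(351,720,801): 351²+720² = 641601 = 801² → right
(8,17,15): 8²+15² = 289 = 17² → right
5 of the 6 are right.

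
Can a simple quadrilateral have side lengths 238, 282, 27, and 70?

A quadrilateral exists iff every side is shorter than the sum of the others — equivalently, the longest side is less than the sum of the rest.
Longest side 282 < 335 (sum of the remaining 3), so yes.

Yes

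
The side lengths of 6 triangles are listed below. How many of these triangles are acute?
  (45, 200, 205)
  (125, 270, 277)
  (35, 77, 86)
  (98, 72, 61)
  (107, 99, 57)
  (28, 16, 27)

(45,200,205): 45²+200² = 42025 = 205² → right
(125,270,277): 125²+270² = 88525 > 76729 = 277² → acute
(35,77,86): 35²+77² = 7154 < 7396 = 86² → obtuse
(98,72,61): 61²+72² = 8905 < 9604 = 98² → obtuse
(107,99,57): 57²+99² = 13050 > 11449 = 107² → acute
(28,16,27): 16²+27² = 985 > 784 = 28² → acute
3 of the 6 are acute.

3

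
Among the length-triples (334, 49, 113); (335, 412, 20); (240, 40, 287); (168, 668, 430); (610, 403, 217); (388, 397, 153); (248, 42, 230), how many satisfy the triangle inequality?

(49,113,334): 49+113 ≤ 334 → not valid
(20,335,412): 20+335 ≤ 412 → not valid
(40,240,287): 40+240 ≤ 287 → not valid
(168,430,668): 168+430 ≤ 668 → not valid
(217,403,610): 217+403 > 610 → valid
(153,388,397): 153+388 > 397 → valid
(42,230,248): 42+230 > 248 → valid
3 of the 7 triples form a triangle.

3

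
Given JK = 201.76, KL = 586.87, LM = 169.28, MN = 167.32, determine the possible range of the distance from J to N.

48.51 ≤ JN ≤ 1125.23

The maximum is all hops collinear in one direction: 201.76 + 586.87 + 169.28 + 167.32 = 1125.23.
The longest hop is 586.87; the others sum to 538.36. Folding the others back against it leaves at least 586.87 − 538.36 = 48.51.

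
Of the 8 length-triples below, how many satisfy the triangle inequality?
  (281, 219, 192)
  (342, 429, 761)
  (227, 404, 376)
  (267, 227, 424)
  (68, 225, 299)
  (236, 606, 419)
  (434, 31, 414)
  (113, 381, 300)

(192,219,281): 192+219 > 281 → valid
(342,429,761): 342+429 > 761 → valid
(227,376,404): 227+376 > 404 → valid
(227,267,424): 227+267 > 424 → valid
(68,225,299): 68+225 ≤ 299 → not valid
(236,419,606): 236+419 > 606 → valid
(31,414,434): 31+414 > 434 → valid
(113,300,381): 113+300 > 381 → valid
7 of the 8 triples form a triangle.

7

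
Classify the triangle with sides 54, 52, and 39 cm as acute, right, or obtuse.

acute

Compare the square of the longest side to the sum of squares of the other two: 39² + 52² = 4225 > 2916 = 54².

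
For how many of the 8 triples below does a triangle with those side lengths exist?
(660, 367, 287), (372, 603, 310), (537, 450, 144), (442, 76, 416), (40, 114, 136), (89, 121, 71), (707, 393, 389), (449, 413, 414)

(287,367,660): 287+367 ≤ 660 → not valid
(310,372,603): 310+372 > 603 → valid
(144,450,537): 144+450 > 537 → valid
(76,416,442): 76+416 > 442 → valid
(40,114,136): 40+114 > 136 → valid
(71,89,121): 71+89 > 121 → valid
(389,393,707): 389+393 > 707 → valid
(413,414,449): 413+414 > 449 → valid
7 of the 8 triples form a triangle.

7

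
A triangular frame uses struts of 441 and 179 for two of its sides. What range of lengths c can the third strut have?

262 < c < 620

By the triangle inequality, c must be less than 441 + 179 = 620 and greater than |441 − 179| = 262.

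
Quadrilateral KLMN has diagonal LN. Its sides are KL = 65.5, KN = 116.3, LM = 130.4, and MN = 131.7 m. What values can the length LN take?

From triangle KLN: |65.5 − 116.3| < LN < 65.5 + 116.3, i.e. 50.8 < LN < 181.8.
From triangle MLN: 1.3 < LN < 262.1.
Both must hold, so LN lies in the intersection.

50.8 < LN < 181.8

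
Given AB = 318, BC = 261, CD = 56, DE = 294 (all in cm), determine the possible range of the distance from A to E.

0 ≤ AE ≤ 929 cm

The maximum is all hops collinear in one direction: 318 + 261 + 56 + 294 = 929.
The longest hop is 318; the others sum to 611. Since 318 ≤ 611, the path can fold back on itself completely, so the minimum distance is 0.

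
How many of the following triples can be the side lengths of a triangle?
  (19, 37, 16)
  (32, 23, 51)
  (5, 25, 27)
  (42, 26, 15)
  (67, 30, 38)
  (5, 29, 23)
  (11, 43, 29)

(16,19,37): 16+19 ≤ 37 → not valid
(23,32,51): 23+32 > 51 → valid
(5,25,27): 5+25 > 27 → valid
(15,26,42): 15+26 ≤ 42 → not valid
(30,38,67): 30+38 > 67 → valid
(5,23,29): 5+23 ≤ 29 → not valid
(11,29,43): 11+29 ≤ 43 → not valid
3 of the 7 triples form a triangle.

3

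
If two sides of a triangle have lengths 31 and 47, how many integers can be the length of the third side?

61

The third side lies in the open interval (16, 78).
Integers from 17 to 77 inclusive: 77 − 17 + 1 = 61.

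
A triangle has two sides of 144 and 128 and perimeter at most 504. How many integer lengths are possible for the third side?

Triangle inequality: 16 < x < 272. Perimeter ≤ 504 gives x ≤ 504 − 144 − 128 = 232.
So 16 < x ≤ 232; integers 17 through 232: 216 values.

216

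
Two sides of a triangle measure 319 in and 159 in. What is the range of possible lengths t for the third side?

By the triangle inequality, t must be less than 319 + 159 = 478 and greater than |319 − 159| = 160.

160 < t < 478 (in)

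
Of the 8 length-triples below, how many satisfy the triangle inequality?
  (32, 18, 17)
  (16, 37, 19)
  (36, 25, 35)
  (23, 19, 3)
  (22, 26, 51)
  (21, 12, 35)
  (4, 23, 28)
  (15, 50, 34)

(17,18,32): 17+18 > 32 → valid
(16,19,37): 16+19 ≤ 37 → not valid
(25,35,36): 25+35 > 36 → valid
(3,19,23): 3+19 ≤ 23 → not valid
(22,26,51): 22+26 ≤ 51 → not valid
(12,21,35): 12+21 ≤ 35 → not valid
(4,23,28): 4+23 ≤ 28 → not valid
(15,34,50): 15+34 ≤ 50 → not valid
2 of the 8 triples form a triangle.

2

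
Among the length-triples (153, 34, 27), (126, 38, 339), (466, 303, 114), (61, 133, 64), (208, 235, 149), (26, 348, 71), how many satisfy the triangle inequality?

1

(27,34,153): 27+34 ≤ 153 → not valid
(38,126,339): 38+126 ≤ 339 → not valid
(114,303,466): 114+303 ≤ 466 → not valid
(61,64,133): 61+64 ≤ 133 → not valid
(149,208,235): 149+208 > 235 → valid
(26,71,348): 26+71 ≤ 348 → not valid
1 of the 6 triples forms a triangle.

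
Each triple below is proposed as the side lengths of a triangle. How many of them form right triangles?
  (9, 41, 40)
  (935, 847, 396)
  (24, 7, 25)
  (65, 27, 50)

(9,41,40): 9²+40² = 1681 = 41² → right
(935,847,396): 396²+847² = 874225 = 935² → right
(24,7,25): 7²+24² = 625 = 25² → right
(65,27,50): 27²+50² = 3229 < 4225 = 65² → obtuse
3 of the 4 are right.

3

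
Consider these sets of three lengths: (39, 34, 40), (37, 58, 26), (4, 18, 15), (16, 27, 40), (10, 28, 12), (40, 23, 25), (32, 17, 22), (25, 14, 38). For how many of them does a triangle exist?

7

(34,39,40): 34+39 > 40 → valid
(26,37,58): 26+37 > 58 → valid
(4,15,18): 4+15 > 18 → valid
(16,27,40): 16+27 > 40 → valid
(10,12,28): 10+12 ≤ 28 → not valid
(23,25,40): 23+25 > 40 → valid
(17,22,32): 17+22 > 32 → valid
(14,25,38): 14+25 > 38 → valid
7 of the 8 triples form a triangle.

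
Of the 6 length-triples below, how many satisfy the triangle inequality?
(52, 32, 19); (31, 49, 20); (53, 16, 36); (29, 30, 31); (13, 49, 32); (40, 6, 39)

3

(19,32,52): 19+32 ≤ 52 → not valid
(20,31,49): 20+31 > 49 → valid
(16,36,53): 16+36 ≤ 53 → not valid
(29,30,31): 29+30 > 31 → valid
(13,32,49): 13+32 ≤ 49 → not valid
(6,39,40): 6+39 > 40 → valid
3 of the 6 triples form a triangle.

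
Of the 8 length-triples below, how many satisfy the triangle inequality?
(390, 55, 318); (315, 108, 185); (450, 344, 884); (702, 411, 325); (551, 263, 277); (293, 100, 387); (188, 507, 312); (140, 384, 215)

(55,318,390): 55+318 ≤ 390 → not valid
(108,185,315): 108+185 ≤ 315 → not valid
(344,450,884): 344+450 ≤ 884 → not valid
(325,411,702): 325+411 > 702 → valid
(263,277,551): 263+277 ≤ 551 → not valid
(100,293,387): 100+293 > 387 → valid
(188,312,507): 188+312 ≤ 507 → not valid
(140,215,384): 140+215 ≤ 384 → not valid
2 of the 8 triples form a triangle.

2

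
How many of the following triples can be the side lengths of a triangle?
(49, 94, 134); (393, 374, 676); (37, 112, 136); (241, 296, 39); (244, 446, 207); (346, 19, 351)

5

(49,94,134): 49+94 > 134 → valid
(374,393,676): 374+393 > 676 → valid
(37,112,136): 37+112 > 136 → valid
(39,241,296): 39+241 ≤ 296 → not valid
(207,244,446): 207+244 > 446 → valid
(19,346,351): 19+346 > 351 → valid
5 of the 6 triples form a triangle.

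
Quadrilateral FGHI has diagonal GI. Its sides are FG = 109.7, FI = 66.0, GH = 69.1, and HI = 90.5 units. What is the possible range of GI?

43.7 < GI < 159.6

From triangle FGI: |109.7 − 66.0| < GI < 109.7 + 66.0, i.e. 43.7 < GI < 175.7.
From triangle HGI: 21.4 < GI < 159.6.
Both must hold, so GI lies in the intersection.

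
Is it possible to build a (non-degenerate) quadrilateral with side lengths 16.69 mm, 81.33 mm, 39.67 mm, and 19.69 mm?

For a quadrilateral, each side must be shorter than the sum of the others.
Here the longest side is 81.33, but the remaining 3 sides sum to only 76.05.

No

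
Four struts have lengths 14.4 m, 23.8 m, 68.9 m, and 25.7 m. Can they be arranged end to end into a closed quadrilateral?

No

For a quadrilateral, each side must be shorter than the sum of the others.
Here the longest side is 68.9, but the remaining 3 sides sum to only 63.9.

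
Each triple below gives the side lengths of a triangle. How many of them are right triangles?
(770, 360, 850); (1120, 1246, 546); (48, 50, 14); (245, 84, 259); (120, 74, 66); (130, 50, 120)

5

(770,360,850): 360²+770² = 722500 = 850² → right
(1120,1246,546): 546²+1120² = 1552516 = 1246² → right
(48,50,14): 14²+48² = 2500 = 50² → right
(245,84,259): 84²+245² = 67081 = 259² → right
(120,74,66): 66²+74² = 9832 < 14400 = 120² → obtuse
(130,50,120): 50²+120² = 16900 = 130² → right
5 of the 6 are right.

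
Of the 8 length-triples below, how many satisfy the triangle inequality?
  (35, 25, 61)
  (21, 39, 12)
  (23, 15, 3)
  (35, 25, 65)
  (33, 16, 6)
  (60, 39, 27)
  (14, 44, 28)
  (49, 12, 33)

(25,35,61): 25+35 ≤ 61 → not valid
(12,21,39): 12+21 ≤ 39 → not valid
(3,15,23): 3+15 ≤ 23 → not valid
(25,35,65): 25+35 ≤ 65 → not valid
(6,16,33): 6+16 ≤ 33 → not valid
(27,39,60): 27+39 > 60 → valid
(14,28,44): 14+28 ≤ 44 → not valid
(12,33,49): 12+33 ≤ 49 → not valid
1 of the 8 triples forms a triangle.

1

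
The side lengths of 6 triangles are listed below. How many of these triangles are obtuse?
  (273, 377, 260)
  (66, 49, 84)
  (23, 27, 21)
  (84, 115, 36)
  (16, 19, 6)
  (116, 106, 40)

4

(273,377,260): 260²+273² = 142129 = 377² → right
(66,49,84): 49²+66² = 6757 < 7056 = 84² → obtuse
(23,27,21): 21²+23² = 970 > 729 = 27² → acute
(84,115,36): 36²+84² = 8352 < 13225 = 115² → obtuse
(16,19,6): 6²+16² = 292 < 361 = 19² → obtuse
(116,106,40): 40²+106² = 12836 < 13456 = 116² → obtuse
4 of the 6 are obtuse.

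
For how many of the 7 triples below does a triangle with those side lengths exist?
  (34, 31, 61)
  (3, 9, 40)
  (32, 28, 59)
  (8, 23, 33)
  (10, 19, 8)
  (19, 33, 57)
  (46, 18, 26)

(31,34,61): 31+34 > 61 → valid
(3,9,40): 3+9 ≤ 40 → not valid
(28,32,59): 28+32 > 59 → valid
(8,23,33): 8+23 ≤ 33 → not valid
(8,10,19): 8+10 ≤ 19 → not valid
(19,33,57): 19+33 ≤ 57 → not valid
(18,26,46): 18+26 ≤ 46 → not valid
2 of the 7 triples form a triangle.

2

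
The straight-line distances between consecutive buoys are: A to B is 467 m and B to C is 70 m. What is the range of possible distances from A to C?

397 ≤ AC ≤ 537 m

By the triangle inequality, |467 − 70| ≤ AC ≤ 467 + 70.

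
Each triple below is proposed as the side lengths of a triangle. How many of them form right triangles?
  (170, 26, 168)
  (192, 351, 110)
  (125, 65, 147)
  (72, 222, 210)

(170,26,168): 26²+168² = 28900 = 170² → right
(192,351,110): 110+192 ≤ 351, not a triangle
(125,65,147): 65²+125² = 19850 < 21609 = 147² → obtuse
(72,222,210): 72²+210² = 49284 = 222² → right
2 of the 4 are right.

2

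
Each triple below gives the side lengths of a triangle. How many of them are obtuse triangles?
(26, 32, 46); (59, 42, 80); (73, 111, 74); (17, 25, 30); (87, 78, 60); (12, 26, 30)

4

(26,32,46): 26²+32² = 1700 < 2116 = 46² → obtuse
(59,42,80): 42²+59² = 5245 < 6400 = 80² → obtuse
(73,111,74): 73²+74² = 10805 < 12321 = 111² → obtuse
(17,25,30): 17²+25² = 914 > 900 = 30² → acute
(87,78,60): 60²+78² = 9684 > 7569 = 87² → acute
(12,26,30): 12²+26² = 820 < 900 = 30² → obtuse
4 of the 6 are obtuse.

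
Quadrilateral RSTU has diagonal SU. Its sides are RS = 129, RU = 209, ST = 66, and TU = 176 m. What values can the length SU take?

110 < SU < 242

From triangle RSU: |129 − 209| < SU < 129 + 209, i.e. 80 < SU < 338.
From triangle TSU: 110 < SU < 242.
Both must hold, so SU lies in the intersection.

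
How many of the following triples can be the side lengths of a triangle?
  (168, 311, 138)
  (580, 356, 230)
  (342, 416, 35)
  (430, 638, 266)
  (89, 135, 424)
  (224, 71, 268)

3

(138,168,311): 138+168 ≤ 311 → not valid
(230,356,580): 230+356 > 580 → valid
(35,342,416): 35+342 ≤ 416 → not valid
(266,430,638): 266+430 > 638 → valid
(89,135,424): 89+135 ≤ 424 → not valid
(71,224,268): 71+224 > 268 → valid
3 of the 6 triples form a triangle.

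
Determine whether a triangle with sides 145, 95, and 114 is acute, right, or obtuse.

Compare the square of the longest side to the sum of squares of the other two: 95² + 114² = 22021 > 21025 = 145².

acute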